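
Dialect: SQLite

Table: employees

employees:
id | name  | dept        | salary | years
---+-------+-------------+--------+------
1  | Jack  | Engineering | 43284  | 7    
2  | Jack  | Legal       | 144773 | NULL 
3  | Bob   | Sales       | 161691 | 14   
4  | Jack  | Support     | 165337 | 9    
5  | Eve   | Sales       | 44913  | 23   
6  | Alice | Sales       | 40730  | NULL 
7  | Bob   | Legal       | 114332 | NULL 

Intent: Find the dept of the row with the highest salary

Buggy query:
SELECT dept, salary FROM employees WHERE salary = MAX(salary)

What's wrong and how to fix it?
Bug: WHERE is evaluated per row; an aggregate over the whole table isn't defined there

Fix: Wrap MAX in a scalar subquery so WHERE compares against a single value

Corrected query:
SELECT dept, salary FROM employees WHERE salary = (SELECT MAX(salary) FROM employees)

Result:
dept    | salary
--------+-------
Support | 165337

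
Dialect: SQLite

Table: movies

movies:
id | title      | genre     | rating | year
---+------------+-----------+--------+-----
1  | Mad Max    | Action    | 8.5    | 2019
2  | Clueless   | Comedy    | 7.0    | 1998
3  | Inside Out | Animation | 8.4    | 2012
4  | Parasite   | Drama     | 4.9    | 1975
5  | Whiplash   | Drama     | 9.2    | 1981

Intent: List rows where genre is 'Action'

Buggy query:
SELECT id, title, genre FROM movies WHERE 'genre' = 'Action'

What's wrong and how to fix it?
Bug: 'genre' in single quotes is a string literal, not the column; the comparison is literal-vs-literal and never true

Fix: Remove the quotes around the column name (or use double quotes for an identifier)

Corrected query:
SELECT id, title, genre FROM movies WHERE genre = 'Action'

Result:
id | title   | genre 
---+---------+-------
1  | Mad Max | Action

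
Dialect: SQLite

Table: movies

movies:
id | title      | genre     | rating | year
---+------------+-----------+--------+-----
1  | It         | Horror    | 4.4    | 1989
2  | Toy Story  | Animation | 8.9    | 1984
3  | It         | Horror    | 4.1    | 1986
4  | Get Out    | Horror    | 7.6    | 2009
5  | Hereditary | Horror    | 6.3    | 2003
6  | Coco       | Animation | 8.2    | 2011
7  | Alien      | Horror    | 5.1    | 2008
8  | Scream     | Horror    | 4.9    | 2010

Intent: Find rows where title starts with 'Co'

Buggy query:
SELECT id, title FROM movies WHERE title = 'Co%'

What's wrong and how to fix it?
Bug: Wildcards only work with LIKE; '=' treats '%' as a literal character

Fix: Replace '=' with LIKE so 'Co%' is treated as a pattern

Corrected query:
SELECT id, title FROM movies WHERE title LIKE 'Co%'

Result:
id | title
---+------
6  | Coco 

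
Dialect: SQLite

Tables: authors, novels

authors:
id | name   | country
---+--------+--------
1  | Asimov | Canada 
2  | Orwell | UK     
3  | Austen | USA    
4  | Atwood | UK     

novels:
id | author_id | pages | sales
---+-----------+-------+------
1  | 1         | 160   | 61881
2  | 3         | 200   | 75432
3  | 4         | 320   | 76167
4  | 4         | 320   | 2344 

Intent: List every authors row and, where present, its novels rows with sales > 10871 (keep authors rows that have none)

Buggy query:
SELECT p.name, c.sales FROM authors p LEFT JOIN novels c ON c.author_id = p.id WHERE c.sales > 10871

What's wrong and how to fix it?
Bug: A WHERE condition on the right-hand table after LEFT JOIN drops unmatched parents

Fix: Move the right-table condition into the ON clause so unmatched parents are kept

Corrected query:
SELECT p.name, c.sales FROM authors p LEFT JOIN novels c ON c.author_id = p.id AND c.sales > 10871

Result:
name   | sales
-------+------
Asimov | 61881
Orwell | NULL 
Austen | 75432
Atwood | 76167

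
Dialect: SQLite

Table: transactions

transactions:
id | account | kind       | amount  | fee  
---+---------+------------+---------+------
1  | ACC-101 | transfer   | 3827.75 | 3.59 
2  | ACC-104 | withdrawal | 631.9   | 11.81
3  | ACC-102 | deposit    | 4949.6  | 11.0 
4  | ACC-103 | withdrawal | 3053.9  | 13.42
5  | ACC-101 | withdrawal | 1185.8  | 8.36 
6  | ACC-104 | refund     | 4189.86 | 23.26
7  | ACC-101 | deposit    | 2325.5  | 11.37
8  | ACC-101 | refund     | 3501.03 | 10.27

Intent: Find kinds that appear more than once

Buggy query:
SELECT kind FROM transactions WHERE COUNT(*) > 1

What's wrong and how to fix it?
Bug: WHERE can't reference COUNT(*); aggregates are computed after WHERE

Fix: GROUP BY kind, then filter groups with HAVING COUNT(*) > 1

Corrected query:
SELECT kind FROM transactions GROUP BY kind HAVING COUNT(*) > 1

Result:
kind      
----------
deposit   
refund    
withdrawal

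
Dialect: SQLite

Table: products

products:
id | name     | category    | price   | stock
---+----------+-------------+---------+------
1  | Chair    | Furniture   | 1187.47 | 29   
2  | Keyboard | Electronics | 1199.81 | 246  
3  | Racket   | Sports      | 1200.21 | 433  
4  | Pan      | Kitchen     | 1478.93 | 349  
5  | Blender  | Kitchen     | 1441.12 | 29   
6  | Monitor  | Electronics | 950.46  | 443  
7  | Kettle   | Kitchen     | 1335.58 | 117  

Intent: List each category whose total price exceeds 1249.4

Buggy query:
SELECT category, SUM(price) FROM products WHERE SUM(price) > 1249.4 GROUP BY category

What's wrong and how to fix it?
Bug: WHERE runs before GROUP BY, so aggregates aren't available there

Fix: Move the aggregate condition to a HAVING clause

Corrected query:
SELECT category, SUM(price) FROM products GROUP BY category HAVING SUM(price) > 1249.4

Result:
category    | SUM(price)
------------+-----------
Electronics | 2150.27   
Kitchen     | 4255.63   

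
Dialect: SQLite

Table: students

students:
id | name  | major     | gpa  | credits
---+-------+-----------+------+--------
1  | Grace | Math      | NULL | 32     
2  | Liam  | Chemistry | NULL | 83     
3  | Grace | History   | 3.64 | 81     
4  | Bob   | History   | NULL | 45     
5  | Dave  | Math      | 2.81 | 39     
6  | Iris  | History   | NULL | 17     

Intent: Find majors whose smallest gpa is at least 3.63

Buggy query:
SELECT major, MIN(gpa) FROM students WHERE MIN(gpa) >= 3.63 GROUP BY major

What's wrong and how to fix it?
Bug: Aggregates like MIN are computed per group after WHERE runs

Fix: Use HAVING for the per-group MIN condition

Corrected query:
SELECT major, MIN(gpa) FROM students GROUP BY major HAVING MIN(gpa) >= 3.63

Result:
major   | MIN(gpa)
--------+---------
History | 3.64    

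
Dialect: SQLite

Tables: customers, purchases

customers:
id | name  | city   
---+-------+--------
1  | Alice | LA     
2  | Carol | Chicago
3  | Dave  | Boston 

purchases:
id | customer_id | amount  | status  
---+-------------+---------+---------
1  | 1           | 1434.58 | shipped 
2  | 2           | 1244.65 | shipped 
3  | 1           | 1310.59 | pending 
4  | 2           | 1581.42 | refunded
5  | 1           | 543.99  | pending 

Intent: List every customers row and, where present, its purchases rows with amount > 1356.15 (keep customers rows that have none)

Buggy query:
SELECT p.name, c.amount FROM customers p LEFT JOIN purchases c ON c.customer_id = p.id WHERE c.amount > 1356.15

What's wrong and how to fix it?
Bug: Filtering c.amount in WHERE discards the NULL rows produced by LEFT JOIN, turning it into an inner join

Fix: Move the right-table condition into the ON clause so unmatched parents are kept

Corrected query:
SELECT p.name, c.amount FROM customers p LEFT JOIN purchases c ON c.customer_id = p.id AND c.amount > 1356.15

Result:
name  | amount 
------+--------
Alice | 1434.58
Carol | 1581.42
Dave  | NULL   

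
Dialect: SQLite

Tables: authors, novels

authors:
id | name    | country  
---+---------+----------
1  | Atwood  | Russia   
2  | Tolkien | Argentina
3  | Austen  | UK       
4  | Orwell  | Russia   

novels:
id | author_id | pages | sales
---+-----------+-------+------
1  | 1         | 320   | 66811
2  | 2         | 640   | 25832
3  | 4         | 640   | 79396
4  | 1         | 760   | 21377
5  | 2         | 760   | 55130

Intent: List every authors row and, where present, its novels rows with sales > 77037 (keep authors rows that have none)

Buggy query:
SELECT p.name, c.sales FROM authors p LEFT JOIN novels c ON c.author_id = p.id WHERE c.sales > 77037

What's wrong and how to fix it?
Bug: A WHERE condition on the right-hand table after LEFT JOIN drops unmatched parents

Fix: Move the right-table condition into the ON clause so unmatched parents are kept

Corrected query:
SELECT p.name, c.sales FROM authors p LEFT JOIN novels c ON c.author_id = p.id AND c.sales > 77037

Result:
name    | sales
--------+------
Atwood  | NULL 
Tolkien | NULL 
Austen  | NULL 
Orwell  | 79396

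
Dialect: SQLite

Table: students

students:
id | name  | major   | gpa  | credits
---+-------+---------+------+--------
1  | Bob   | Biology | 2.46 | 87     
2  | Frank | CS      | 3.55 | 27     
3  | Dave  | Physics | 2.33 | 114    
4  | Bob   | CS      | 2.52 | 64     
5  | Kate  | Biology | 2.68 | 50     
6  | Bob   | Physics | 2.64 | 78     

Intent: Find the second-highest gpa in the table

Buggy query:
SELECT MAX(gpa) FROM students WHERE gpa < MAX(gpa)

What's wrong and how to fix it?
Bug: MAX(gpa) on the right of the comparison is an aggregate-in-WHERE error

Fix: Compute the overall MAX in a subquery, then take MAX of rows below it

Corrected query:
SELECT MAX(gpa) FROM students WHERE gpa < (SELECT MAX(gpa) FROM students)

Result:
MAX(gpa)
--------
2.68    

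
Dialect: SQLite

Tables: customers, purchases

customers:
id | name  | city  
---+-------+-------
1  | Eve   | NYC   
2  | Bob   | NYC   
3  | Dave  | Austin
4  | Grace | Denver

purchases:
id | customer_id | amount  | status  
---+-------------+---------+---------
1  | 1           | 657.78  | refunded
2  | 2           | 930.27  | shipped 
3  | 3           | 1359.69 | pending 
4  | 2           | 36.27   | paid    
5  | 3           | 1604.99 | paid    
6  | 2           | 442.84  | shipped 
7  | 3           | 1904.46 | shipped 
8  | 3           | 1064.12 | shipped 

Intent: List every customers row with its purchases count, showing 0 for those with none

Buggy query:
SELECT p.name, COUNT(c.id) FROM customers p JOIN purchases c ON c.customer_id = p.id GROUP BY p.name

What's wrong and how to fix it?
Bug: INNER JOIN drops customers rows that have no matching purchases rows

Fix: Switch to LEFT JOIN to retain unmatched parent rows

Corrected query:
SELECT p.name, COUNT(c.id) FROM customers p LEFT JOIN purchases c ON c.customer_id = p.id GROUP BY p.name

Result:
name  | COUNT(c.id)
------+------------
Bob   | 3          
Dave  | 4          
Eve   | 1          
Grace | 0          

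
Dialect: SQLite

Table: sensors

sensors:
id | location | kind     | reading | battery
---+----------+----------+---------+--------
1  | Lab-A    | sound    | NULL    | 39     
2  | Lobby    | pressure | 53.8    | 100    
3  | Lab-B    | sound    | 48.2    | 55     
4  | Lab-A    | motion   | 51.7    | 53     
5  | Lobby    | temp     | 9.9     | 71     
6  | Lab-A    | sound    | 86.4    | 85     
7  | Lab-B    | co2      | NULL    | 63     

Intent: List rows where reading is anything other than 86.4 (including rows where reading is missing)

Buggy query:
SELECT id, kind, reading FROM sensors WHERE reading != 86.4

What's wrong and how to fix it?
Bug: Inequality against NULL is unknown, not true; rows with NULL are dropped

Fix: Handle NULL separately with IS NULL alongside the inequality

Corrected query:
SELECT id, kind, reading FROM sensors WHERE reading != 86.4 OR reading IS NULL

Result:
id | kind     | reading
---+----------+--------
1  | sound    | NULL   
2  | pressure | 53.8   
3  | sound    | 48.2   
4  | motion   | 51.7   
5  | temp     | 9.9    
7  | co2      | NULL   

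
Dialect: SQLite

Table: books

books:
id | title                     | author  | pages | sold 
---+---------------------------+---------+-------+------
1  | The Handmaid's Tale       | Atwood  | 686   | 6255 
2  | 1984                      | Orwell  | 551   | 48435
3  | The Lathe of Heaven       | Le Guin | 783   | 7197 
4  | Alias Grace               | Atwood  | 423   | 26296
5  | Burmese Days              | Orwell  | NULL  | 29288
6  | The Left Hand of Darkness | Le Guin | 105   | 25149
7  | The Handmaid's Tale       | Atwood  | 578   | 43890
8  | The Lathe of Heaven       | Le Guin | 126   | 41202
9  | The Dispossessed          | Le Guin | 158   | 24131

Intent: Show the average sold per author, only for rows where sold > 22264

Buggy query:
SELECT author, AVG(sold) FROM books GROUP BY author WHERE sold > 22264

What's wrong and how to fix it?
Bug: WHERE cannot follow GROUP BY

Fix: Place WHERE between FROM and GROUP BY

Corrected query:
SELECT author, AVG(sold) FROM books WHERE sold > 22264 GROUP BY author

Result:
author  | AVG(sold)   
--------+-------------
Atwood  | 35093       
Le Guin | 30160.666667
Orwell  | 38861.5     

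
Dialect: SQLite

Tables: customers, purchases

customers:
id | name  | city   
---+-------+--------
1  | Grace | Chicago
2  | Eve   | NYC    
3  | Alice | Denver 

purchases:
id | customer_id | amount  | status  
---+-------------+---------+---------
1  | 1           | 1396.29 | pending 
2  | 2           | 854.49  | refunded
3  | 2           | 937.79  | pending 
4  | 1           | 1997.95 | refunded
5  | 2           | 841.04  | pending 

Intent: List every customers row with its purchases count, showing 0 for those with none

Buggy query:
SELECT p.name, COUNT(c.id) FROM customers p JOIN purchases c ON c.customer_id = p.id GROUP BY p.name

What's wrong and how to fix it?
Bug: INNER JOIN drops customers rows that have no matching purchases rows

Fix: Use LEFT JOIN so parents without children still appear (COUNT(c.id) gives 0)

Corrected query:
SELECT p.name, COUNT(c.id) FROM customers p LEFT JOIN purchases c ON c.customer_id = p.id GROUP BY p.name

Result:
name  | COUNT(c.id)
------+------------
Alice | 0          
Eve   | 3          
Grace | 2          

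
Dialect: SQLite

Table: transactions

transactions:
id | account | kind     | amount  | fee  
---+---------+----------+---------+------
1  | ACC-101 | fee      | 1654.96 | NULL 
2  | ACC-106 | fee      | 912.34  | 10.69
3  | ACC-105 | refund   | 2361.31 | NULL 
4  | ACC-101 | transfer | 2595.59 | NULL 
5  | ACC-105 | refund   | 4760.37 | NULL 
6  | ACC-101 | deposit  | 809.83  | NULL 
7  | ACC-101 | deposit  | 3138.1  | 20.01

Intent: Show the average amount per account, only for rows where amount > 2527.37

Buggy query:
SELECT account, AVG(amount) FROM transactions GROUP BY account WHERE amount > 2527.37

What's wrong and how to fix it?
Bug: WHERE cannot follow GROUP BY

Fix: Place WHERE between FROM and GROUP BY

Corrected query:
SELECT account, AVG(amount) FROM transactions WHERE amount > 2527.37 GROUP BY account

Result:
account | AVG(amount)
--------+------------
ACC-101 | 2866.845   
ACC-105 | 4760.37    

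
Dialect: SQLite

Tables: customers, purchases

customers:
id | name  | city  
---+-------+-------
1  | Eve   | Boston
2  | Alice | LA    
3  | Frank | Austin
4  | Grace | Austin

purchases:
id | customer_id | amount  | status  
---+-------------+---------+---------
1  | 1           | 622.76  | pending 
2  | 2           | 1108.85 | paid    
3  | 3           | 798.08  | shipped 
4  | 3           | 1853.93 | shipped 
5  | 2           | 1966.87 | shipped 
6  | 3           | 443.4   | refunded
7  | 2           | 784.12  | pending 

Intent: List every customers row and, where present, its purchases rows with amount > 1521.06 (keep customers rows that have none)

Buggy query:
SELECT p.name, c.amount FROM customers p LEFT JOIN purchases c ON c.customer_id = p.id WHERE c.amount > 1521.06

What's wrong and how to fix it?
Bug: Filtering c.amount in WHERE discards the NULL rows produced by LEFT JOIN, turning it into an inner join

Fix: Move the right-table condition into the ON clause so unmatched parents are kept

Corrected query:
SELECT p.name, c.amount FROM customers p LEFT JOIN purchases c ON c.customer_id = p.id AND c.amount > 1521.06

Result:
name  | amount 
------+--------
Eve   | NULL   
Alice | 1966.87
Frank | 1853.93
Grace | NULL   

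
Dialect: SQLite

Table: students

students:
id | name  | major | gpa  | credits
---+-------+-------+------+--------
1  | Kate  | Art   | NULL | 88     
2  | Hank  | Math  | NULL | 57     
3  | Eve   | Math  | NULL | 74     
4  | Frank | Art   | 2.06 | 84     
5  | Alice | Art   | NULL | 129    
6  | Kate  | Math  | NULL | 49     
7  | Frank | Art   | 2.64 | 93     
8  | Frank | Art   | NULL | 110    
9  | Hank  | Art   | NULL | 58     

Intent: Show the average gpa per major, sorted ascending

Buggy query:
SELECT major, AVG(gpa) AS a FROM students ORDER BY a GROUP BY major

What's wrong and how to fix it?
Bug: GROUP BY must precede ORDER BY

Fix: Move ORDER BY to the end, after GROUP BY

Corrected query:
SELECT major, AVG(gpa) AS a FROM students GROUP BY major ORDER BY a

Result:
major | a   
------+-----
Math  | NULL
Art   | 2.35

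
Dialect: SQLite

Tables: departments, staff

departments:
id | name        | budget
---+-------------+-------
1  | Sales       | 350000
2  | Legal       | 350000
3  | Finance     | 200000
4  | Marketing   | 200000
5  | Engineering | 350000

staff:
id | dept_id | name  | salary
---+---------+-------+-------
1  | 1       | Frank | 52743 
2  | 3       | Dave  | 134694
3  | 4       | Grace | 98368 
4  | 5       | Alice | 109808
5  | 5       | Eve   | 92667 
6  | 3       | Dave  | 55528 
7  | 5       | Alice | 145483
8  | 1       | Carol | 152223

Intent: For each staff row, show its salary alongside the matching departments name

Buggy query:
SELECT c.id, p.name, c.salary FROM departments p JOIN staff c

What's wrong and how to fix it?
Bug: JOIN with no ON clause produces a cartesian product; every staff row pairs with every departments row

Fix: Specify the join condition linking the foreign key to the parent id

Corrected query:
SELECT c.id, p.name, c.salary FROM departments p JOIN staff c ON c.dept_id = p.id

Result:
id | name        | salary
---+-------------+-------
1  | Sales       | 52743 
2  | Finance     | 134694
3  | Marketing   | 98368 
4  | Engineering | 109808
5  | Engineering | 92667 
6  | Finance     | 55528 
7  | Engineering | 145483
8  | Sales       | 152223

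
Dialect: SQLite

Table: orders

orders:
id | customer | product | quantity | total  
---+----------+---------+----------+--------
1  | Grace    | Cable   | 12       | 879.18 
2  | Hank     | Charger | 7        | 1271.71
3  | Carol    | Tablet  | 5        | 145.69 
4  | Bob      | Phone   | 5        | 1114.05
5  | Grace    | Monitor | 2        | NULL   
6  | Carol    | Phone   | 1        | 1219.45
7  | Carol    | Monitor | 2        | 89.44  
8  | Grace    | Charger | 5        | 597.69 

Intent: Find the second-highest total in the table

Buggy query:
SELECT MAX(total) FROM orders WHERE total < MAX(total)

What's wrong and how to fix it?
Bug: The inner MAX is an aggregate inside WHERE, which is not allowed

Fix: Compute the overall MAX in a subquery, then take MAX of rows below it

Corrected query:
SELECT MAX(total) FROM orders WHERE total < (SELECT MAX(total) FROM orders)

Result:
MAX(total)
----------
1219.45   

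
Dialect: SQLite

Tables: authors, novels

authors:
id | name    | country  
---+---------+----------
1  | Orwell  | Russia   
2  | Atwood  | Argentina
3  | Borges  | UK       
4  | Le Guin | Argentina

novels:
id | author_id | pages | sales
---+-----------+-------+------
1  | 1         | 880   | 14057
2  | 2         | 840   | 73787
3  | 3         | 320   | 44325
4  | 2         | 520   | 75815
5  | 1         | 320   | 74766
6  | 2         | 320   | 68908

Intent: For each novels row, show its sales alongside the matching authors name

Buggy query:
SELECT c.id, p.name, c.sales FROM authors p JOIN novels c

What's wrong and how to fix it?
Bug: Missing join condition: each novels row is matched to all authors rows instead of just its own

Fix: Add ON c.author_id = p.id to the JOIN

Corrected query:
SELECT c.id, p.name, c.sales FROM authors p JOIN novels c ON c.author_id = p.id

Result:
id | name   | sales
---+--------+------
1  | Orwell | 14057
2  | Atwood | 73787
3  | Borges | 44325
4  | Atwood | 75815
5  | Orwell | 74766
6  | Atwood | 68908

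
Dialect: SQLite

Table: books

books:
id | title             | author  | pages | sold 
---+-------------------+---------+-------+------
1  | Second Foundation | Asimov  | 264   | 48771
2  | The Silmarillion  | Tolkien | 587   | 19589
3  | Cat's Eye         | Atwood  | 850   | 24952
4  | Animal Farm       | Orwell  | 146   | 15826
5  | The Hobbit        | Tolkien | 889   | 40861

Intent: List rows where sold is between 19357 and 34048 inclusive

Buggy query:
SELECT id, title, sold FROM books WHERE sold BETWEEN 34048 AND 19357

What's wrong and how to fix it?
Bug: The bounds are reversed; BETWEEN a AND b requires a <= b to match anything

Fix: Write BETWEEN 19357 AND 34048

Corrected query:
SELECT id, title, sold FROM books WHERE sold BETWEEN 19357 AND 34048

Result:
id | title            | sold 
---+------------------+------
2  | The Silmarillion | 19589
3  | Cat's Eye        | 24952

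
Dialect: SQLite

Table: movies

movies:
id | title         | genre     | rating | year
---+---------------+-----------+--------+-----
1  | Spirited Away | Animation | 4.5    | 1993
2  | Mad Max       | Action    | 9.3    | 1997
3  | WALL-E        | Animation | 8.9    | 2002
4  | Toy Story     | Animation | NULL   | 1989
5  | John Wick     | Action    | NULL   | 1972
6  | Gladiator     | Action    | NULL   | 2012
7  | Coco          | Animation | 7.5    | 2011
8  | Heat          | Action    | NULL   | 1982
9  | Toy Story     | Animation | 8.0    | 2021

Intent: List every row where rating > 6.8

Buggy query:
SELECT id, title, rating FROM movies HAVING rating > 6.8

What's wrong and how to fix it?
Bug: This is a non-aggregate query (no GROUP BY, no aggregates), so in SQLite the HAVING clause is invalid here; a row-level condition belongs in WHERE

Fix: Replace HAVING with WHERE since the condition applies to individual rows

Corrected query:
SELECT id, title, rating FROM movies WHERE rating > 6.8

Result:
id | title     | rating
---+-----------+-------
2  | Mad Max   | 9.3   
3  | WALL-E    | 8.9   
7  | Coco      | 7.5   
9  | Toy Story | 8     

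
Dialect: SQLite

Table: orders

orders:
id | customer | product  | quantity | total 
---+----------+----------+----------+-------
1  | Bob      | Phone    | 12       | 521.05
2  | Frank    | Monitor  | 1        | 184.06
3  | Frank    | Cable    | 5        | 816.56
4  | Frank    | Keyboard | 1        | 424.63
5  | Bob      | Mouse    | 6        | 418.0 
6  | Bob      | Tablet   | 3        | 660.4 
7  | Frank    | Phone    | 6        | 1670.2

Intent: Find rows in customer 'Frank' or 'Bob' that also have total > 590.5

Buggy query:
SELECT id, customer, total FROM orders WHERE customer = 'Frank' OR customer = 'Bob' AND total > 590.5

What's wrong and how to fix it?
Bug: Without parentheses, AND is evaluated before OR, so the total filter only applies to the 'Bob' branch

Fix: Group the OR with parentheses (or use IN), then AND the threshold

Corrected query:
SELECT id, customer, total FROM orders WHERE (customer = 'Frank' OR customer = 'Bob') AND total > 590.5

Result:
id | customer | total 
---+----------+-------
3  | Frank    | 816.56
6  | Bob      | 660.4 
7  | Frank    | 1670.2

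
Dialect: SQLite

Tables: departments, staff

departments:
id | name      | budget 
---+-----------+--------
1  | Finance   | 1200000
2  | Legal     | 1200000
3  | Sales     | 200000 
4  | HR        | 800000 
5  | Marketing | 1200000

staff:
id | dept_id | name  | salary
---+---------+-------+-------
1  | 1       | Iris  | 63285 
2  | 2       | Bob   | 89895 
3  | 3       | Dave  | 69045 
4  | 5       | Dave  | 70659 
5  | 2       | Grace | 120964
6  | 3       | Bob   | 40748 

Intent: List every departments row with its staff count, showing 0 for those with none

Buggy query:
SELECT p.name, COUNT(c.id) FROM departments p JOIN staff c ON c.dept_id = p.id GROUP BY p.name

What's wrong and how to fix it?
Bug: INNER JOIN drops departments rows that have no matching staff rows

Fix: Use LEFT JOIN so parents without children still appear (COUNT(c.id) gives 0)

Corrected query:
SELECT p.name, COUNT(c.id) FROM departments p LEFT JOIN staff c ON c.dept_id = p.id GROUP BY p.name

Result:
name      | COUNT(c.id)
----------+------------
Finance   | 1          
HR        | 0          
Legal     | 2          
Marketing | 1          
Sales     | 2          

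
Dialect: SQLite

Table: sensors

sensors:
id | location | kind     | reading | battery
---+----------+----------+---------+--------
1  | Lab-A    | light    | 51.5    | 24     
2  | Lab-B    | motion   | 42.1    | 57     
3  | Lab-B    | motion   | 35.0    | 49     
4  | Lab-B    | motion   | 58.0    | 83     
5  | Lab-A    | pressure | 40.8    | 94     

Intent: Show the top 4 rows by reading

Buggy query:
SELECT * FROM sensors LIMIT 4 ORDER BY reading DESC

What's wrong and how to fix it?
Bug: LIMIT must come after ORDER BY

Fix: Swap the clauses: ORDER BY first, then LIMIT

Corrected query:
SELECT * FROM sensors ORDER BY reading DESC LIMIT 4

Result:
id | location | kind     | reading | battery
---+----------+----------+---------+--------
4  | Lab-B    | motion   | 58      | 83     
1  | Lab-A    | light    | 51.5    | 24     
2  | Lab-B    | motion   | 42.1    | 57     
5  | Lab-A    | pressure | 40.8    | 94     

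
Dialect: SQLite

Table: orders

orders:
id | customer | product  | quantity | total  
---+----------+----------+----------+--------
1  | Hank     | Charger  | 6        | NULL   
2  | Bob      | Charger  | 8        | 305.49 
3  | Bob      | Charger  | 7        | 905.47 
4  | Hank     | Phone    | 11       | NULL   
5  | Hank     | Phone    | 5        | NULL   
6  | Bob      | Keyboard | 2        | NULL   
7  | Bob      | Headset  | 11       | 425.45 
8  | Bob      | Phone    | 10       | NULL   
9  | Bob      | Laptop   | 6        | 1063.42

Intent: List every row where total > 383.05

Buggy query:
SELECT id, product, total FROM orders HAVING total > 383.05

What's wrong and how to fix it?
Bug: This is a non-aggregate query (no GROUP BY, no aggregates), so in SQLite the HAVING clause is invalid here; a row-level condition belongs in WHERE

Fix: Use WHERE for row-level filtering

Corrected query:
SELECT id, product, total FROM orders WHERE total > 383.05

Result:
id | product | total  
---+---------+--------
3  | Charger | 905.47 
7  | Headset | 425.45 
9  | Laptop  | 1063.42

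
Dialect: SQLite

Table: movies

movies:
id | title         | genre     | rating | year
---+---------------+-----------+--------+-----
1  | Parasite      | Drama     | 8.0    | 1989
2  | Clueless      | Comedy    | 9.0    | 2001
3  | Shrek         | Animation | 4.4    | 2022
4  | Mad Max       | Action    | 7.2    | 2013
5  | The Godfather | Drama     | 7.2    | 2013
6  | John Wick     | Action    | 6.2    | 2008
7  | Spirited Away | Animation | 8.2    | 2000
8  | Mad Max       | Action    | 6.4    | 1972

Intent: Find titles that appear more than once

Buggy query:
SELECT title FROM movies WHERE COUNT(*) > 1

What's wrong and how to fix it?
Bug: COUNT(*) is an aggregate and cannot be used in WHERE

Fix: Group first, then use HAVING for the count condition

Corrected query:
SELECT title FROM movies GROUP BY title HAVING COUNT(*) > 1

Result:
title  
-------
Mad Max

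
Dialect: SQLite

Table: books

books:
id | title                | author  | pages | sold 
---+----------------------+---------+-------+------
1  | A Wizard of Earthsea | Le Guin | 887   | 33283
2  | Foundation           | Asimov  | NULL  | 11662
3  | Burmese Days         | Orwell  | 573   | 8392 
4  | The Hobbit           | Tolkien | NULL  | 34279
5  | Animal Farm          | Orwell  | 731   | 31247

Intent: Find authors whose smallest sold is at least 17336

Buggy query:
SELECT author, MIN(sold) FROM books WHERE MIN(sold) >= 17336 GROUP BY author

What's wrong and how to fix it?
Bug: MIN() in WHERE is a misuse of aggregate

Fix: Use HAVING for the per-group MIN condition

Corrected query:
SELECT author, MIN(sold) FROM books GROUP BY author HAVING MIN(sold) >= 17336

Result:
author  | MIN(sold)
--------+----------
Le Guin | 33283    
Tolkien | 34279    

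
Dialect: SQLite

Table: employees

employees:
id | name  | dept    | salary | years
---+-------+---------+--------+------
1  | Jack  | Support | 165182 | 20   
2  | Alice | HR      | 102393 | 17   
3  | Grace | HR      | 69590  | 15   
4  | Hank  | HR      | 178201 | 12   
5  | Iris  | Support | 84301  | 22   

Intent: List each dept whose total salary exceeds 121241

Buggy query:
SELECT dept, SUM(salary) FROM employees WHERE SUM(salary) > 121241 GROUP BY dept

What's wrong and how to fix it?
Bug: WHERE runs before GROUP BY, so aggregates aren't available there

Fix: Use HAVING (which filters groups after aggregation) instead of WHERE

Corrected query:
SELECT dept, SUM(salary) FROM employees GROUP BY dept HAVING SUM(salary) > 121241

Result:
dept    | SUM(salary)
--------+------------
HR      | 350184     
Support | 249483     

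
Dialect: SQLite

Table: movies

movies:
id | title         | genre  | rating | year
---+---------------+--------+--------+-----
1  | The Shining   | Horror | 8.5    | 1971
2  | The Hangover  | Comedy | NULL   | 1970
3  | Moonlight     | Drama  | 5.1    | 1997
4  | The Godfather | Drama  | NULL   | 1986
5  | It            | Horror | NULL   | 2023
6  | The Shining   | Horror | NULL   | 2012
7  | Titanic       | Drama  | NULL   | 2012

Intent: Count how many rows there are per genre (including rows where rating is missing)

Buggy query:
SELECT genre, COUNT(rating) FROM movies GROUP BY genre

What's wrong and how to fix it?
Bug: COUNT(column) counts non-NULL values only; rows with NULL rating aren't counted

Fix: Use COUNT(*) to count all rows regardless of NULL

Corrected query:
SELECT genre, COUNT(*) FROM movies GROUP BY genre

Result:
genre  | COUNT(*)
-------+---------
Comedy | 1       
Drama  | 3       
Horror | 3       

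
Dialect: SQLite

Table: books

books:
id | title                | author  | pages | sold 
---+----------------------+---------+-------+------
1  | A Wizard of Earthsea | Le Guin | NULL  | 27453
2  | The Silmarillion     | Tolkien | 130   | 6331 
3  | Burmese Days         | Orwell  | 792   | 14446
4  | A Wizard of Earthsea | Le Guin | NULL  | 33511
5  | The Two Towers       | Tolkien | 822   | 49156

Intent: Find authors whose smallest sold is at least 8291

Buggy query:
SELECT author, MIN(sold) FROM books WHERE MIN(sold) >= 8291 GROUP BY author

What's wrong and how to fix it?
Bug: MIN() in WHERE is a misuse of aggregate

Fix: Use HAVING for the per-group MIN condition

Corrected query:
SELECT author, MIN(sold) FROM books GROUP BY author HAVING MIN(sold) >= 8291

Result:
author  | MIN(sold)
--------+----------
Le Guin | 27453    
Orwell  | 14446    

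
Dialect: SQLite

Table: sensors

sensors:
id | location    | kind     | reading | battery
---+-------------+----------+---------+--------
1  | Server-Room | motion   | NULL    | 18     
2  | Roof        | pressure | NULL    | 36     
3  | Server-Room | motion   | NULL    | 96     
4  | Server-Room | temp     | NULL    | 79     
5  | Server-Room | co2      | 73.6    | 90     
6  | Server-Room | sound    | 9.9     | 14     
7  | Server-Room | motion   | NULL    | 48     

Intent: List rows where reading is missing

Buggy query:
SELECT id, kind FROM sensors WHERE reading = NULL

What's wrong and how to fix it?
Bug: '= NULL' is always unknown in SQL three-valued logic, so no rows match

Fix: Replace '= NULL' with 'IS NULL'

Corrected query:
SELECT id, kind FROM sensors WHERE reading IS NULL

Result:
id | kind    
---+---------
1  | motion  
2  | pressure
3  | motion  
4  | temp    
7  | motion  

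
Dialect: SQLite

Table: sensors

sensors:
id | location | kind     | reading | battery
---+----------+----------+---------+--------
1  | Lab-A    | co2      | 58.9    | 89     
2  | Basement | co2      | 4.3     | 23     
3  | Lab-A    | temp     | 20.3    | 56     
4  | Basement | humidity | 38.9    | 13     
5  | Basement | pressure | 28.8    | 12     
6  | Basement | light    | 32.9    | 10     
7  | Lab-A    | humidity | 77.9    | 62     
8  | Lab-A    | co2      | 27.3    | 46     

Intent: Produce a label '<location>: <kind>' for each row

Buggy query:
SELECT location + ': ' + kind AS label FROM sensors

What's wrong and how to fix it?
Bug: '+' is numeric addition; on text columns SQLite converts them to 0 instead of concatenating

Fix: Use the || operator for string concatenation

Corrected query:
SELECT location || ': ' || kind AS label FROM sensors

Result:
label             
------------------
Lab-A: co2        
Basement: co2     
Lab-A: temp       
Basement: humidity
Basement: pressure
Basement: light   
Lab-A: humidity   
Lab-A: co2        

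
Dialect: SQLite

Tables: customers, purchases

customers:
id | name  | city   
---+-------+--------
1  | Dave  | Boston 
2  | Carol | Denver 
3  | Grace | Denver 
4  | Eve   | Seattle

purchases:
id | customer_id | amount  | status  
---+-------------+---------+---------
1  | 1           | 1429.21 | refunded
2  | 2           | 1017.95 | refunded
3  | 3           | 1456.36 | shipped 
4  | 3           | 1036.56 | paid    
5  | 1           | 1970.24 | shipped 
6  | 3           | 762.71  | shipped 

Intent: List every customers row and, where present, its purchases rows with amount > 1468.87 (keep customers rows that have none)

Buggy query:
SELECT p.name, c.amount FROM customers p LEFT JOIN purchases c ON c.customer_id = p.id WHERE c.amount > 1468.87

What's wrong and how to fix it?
Bug: Filtering c.amount in WHERE discards the NULL rows produced by LEFT JOIN, turning it into an inner join

Fix: Move the right-table condition into the ON clause so unmatched parents are kept

Corrected query:
SELECT p.name, c.amount FROM customers p LEFT JOIN purchases c ON c.customer_id = p.id AND c.amount > 1468.87

Result:
name  | amount 
------+--------
Dave  | 1970.24
Carol | NULL   
Grace | NULL   
Eve   | NULL   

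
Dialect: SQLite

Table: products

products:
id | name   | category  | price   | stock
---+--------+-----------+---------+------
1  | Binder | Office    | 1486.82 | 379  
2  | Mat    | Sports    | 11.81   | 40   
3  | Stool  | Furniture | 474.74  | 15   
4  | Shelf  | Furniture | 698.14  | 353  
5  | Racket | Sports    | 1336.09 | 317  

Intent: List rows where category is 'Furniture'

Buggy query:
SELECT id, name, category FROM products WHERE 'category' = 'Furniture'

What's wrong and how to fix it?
Bug: Single quotes denote string literals in SQL; the column name is being compared as a constant string

Fix: Reference the column as category without single quotes

Corrected query:
SELECT id, name, category FROM products WHERE category = 'Furniture'

Result:
id | name  | category 
---+-------+----------
3  | Stool | Furniture
4  | Shelf | Furniture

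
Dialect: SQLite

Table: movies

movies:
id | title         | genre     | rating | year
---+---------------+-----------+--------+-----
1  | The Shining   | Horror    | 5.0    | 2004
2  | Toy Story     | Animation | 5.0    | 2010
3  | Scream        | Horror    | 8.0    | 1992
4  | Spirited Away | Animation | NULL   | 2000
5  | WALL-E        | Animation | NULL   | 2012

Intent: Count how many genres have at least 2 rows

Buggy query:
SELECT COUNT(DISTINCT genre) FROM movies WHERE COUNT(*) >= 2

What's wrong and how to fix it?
Bug: WHERE filters individual rows, not groups, so a group-level COUNT is invalid there

Fix: Use a subquery that GROUPs and filters with HAVING, then count its rows

Corrected query:
SELECT COUNT(*) FROM (SELECT genre FROM movies GROUP BY genre HAVING COUNT(*) >= 2)

Result:
COUNT(*)
--------
2       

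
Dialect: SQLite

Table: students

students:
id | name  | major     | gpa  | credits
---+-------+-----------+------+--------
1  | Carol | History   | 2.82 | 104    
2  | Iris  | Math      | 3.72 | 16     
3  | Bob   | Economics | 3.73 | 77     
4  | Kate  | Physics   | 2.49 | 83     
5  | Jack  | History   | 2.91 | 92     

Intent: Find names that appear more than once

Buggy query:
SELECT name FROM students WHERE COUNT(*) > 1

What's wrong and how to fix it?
Bug: COUNT(*) is an aggregate and cannot be used in WHERE

Fix: GROUP BY name, then filter groups with HAVING COUNT(*) > 1

Corrected query:
SELECT name FROM students GROUP BY name HAVING COUNT(*) > 1

Result:
(no rows)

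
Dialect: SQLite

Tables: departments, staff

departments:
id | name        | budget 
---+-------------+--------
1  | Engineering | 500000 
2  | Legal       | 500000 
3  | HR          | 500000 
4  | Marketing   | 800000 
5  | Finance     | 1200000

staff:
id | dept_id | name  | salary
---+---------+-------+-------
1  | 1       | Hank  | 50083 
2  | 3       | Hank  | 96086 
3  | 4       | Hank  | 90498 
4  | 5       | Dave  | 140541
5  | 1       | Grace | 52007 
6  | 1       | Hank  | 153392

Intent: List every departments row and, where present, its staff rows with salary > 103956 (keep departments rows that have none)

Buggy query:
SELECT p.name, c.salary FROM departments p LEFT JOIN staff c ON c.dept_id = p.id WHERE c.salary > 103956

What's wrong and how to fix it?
Bug: A WHERE condition on the right-hand table after LEFT JOIN drops unmatched parents

Fix: Move the right-table condition into the ON clause so unmatched parents are kept

Corrected query:
SELECT p.name, c.salary FROM departments p LEFT JOIN staff c ON c.dept_id = p.id AND c.salary > 103956

Result:
name        | salary
------------+-------
Engineering | 153392
Legal       | NULL  
HR          | NULL  
Marketing   | NULL  
Finance     | 140541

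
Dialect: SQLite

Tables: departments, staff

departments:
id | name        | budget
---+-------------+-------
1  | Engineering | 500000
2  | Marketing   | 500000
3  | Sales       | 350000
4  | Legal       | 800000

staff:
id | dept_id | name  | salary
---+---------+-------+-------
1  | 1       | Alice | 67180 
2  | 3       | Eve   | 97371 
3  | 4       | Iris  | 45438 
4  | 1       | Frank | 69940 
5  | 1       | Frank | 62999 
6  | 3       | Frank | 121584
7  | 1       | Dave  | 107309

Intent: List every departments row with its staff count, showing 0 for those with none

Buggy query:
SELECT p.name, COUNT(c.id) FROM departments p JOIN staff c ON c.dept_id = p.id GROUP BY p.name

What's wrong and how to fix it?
Bug: INNER JOIN drops departments rows that have no matching staff rows

Fix: Use LEFT JOIN so parents without children still appear (COUNT(c.id) gives 0)

Corrected query:
SELECT p.name, COUNT(c.id) FROM departments p LEFT JOIN staff c ON c.dept_id = p.id GROUP BY p.name

Result:
name        | COUNT(c.id)
------------+------------
Engineering | 4          
Legal       | 1          
Marketing   | 0          
Sales       | 2          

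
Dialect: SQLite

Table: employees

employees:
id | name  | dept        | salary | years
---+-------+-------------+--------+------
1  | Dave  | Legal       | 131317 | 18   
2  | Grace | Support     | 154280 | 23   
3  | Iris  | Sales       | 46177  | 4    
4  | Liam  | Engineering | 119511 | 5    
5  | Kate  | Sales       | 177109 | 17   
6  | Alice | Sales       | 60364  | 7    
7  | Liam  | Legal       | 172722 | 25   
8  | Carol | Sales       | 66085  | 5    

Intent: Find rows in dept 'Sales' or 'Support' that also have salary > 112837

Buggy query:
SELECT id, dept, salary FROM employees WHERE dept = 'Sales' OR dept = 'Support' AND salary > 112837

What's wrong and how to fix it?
Bug: AND binds tighter than OR, so this parses as dept = 'Sales' OR (dept = 'Support' AND salary > 112837)

Fix: Add parentheses around the OR so the AND applies to both alternatives

Corrected query:
SELECT id, dept, salary FROM employees WHERE (dept = 'Sales' OR dept = 'Support') AND salary > 112837

Result:
id | dept    | salary
---+---------+-------
2  | Support | 154280
5  | Sales   | 177109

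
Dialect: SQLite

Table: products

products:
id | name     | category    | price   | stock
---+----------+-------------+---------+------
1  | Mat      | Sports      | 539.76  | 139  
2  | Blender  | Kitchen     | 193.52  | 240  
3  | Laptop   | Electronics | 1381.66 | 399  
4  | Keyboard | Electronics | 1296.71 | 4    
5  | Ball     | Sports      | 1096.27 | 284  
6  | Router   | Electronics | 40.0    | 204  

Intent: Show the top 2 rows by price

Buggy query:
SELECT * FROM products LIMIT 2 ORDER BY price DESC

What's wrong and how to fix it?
Bug: LIMIT must come after ORDER BY

Fix: Sort with ORDER BY, then apply LIMIT

Corrected query:
SELECT * FROM products ORDER BY price DESC LIMIT 2

Result:
id | name     | category    | price   | stock
---+----------+-------------+---------+------
3  | Laptop   | Electronics | 1381.66 | 399  
4  | Keyboard | Electronics | 1296.71 | 4    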